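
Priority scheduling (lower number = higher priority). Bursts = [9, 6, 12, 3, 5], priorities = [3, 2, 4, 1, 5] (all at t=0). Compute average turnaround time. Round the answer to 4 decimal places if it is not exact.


Sort by priority (ascending = highest first):
Order: [(1, 3), (2, 6), (3, 9), (4, 12), (5, 5)]
Completion times:
  Priority 1, burst=3, C=3
  Priority 2, burst=6, C=9
  Priority 3, burst=9, C=18
  Priority 4, burst=12, C=30
  Priority 5, burst=5, C=35
Average turnaround = 95/5 = 19.0

19.0


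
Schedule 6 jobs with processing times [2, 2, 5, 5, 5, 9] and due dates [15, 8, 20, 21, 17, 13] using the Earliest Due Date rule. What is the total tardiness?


Sort by due date (EDD order): [(2, 8), (9, 13), (2, 15), (5, 17), (5, 20), (5, 21)]
Compute completion times and tardiness:
  Job 1: p=2, d=8, C=2, tardiness=max(0,2-8)=0
  Job 2: p=9, d=13, C=11, tardiness=max(0,11-13)=0
  Job 3: p=2, d=15, C=13, tardiness=max(0,13-15)=0
  Job 4: p=5, d=17, C=18, tardiness=max(0,18-17)=1
  Job 5: p=5, d=20, C=23, tardiness=max(0,23-20)=3
  Job 6: p=5, d=21, C=28, tardiness=max(0,28-21)=7
Total tardiness = 11

11


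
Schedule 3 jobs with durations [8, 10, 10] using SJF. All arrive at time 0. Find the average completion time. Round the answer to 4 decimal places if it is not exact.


SJF order (ascending): [8, 10, 10]
Completion times:
  Job 1: burst=8, C=8
  Job 2: burst=10, C=18
  Job 3: burst=10, C=28
Average completion = 54/3 = 18.0

18.0


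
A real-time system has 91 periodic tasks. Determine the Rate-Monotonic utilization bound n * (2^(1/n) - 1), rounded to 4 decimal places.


Compute 2^(1/91) = 1.0076460851
Subtract 1: 1.0076460851 - 1 = 0.0076460851
Multiply by n: 91 * 0.0076460851 = 0.6957937441
Round to 4 dp: 0.6958

0.6958


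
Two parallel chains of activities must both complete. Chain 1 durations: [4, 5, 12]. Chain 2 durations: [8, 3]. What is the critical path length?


Path A total = 4 + 5 + 12 = 21
Path B total = 8 + 3 = 11
Critical path = longest path = max(21, 11) = 21

21


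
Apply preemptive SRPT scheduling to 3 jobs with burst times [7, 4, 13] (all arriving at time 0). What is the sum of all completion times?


Since all jobs arrive at t=0, SRPT equals SPT ordering.
SPT order: [4, 7, 13]
Completion times:
  Job 1: p=4, C=4
  Job 2: p=7, C=11
  Job 3: p=13, C=24
Total completion time = 4 + 11 + 24 = 39

39


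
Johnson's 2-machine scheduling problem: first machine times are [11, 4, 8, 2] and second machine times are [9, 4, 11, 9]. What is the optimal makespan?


Apply Johnson's rule:
  Group 1 (a <= b): [(4, 2, 9), (2, 4, 4), (3, 8, 11)]
  Group 2 (a > b): [(1, 11, 9)]
Optimal job order: [4, 2, 3, 1]
Schedule:
  Job 4: M1 done at 2, M2 done at 11
  Job 2: M1 done at 6, M2 done at 15
  Job 3: M1 done at 14, M2 done at 26
  Job 1: M1 done at 25, M2 done at 35
Makespan = 35

35


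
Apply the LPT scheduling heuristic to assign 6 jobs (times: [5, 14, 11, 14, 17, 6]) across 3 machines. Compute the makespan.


Sort jobs in decreasing order (LPT): [17, 14, 14, 11, 6, 5]
Assign each job to the least loaded machine:
  Machine 1: jobs [17, 5], load = 22
  Machine 2: jobs [14, 11], load = 25
  Machine 3: jobs [14, 6], load = 20
Makespan = max load = 25

25


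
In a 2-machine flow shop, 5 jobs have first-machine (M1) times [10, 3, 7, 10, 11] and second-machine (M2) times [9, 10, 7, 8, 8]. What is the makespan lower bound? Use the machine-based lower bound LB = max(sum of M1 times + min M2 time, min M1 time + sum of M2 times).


LB1 = sum(M1 times) + min(M2 times) = 41 + 7 = 48
LB2 = min(M1 times) + sum(M2 times) = 3 + 42 = 45
Lower bound = max(LB1, LB2) = max(48, 45) = 48

48


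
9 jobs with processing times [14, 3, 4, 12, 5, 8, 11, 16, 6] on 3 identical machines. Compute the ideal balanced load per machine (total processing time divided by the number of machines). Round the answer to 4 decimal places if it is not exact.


Total processing time = 14 + 3 + 4 + 12 + 5 + 8 + 11 + 16 + 6 = 79
Number of machines = 3
Ideal balanced load = 79 / 3 = 26.3333

26.3333


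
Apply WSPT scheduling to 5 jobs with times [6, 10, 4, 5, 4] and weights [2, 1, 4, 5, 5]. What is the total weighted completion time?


Compute p/w ratios and sort ascending (WSPT): [(4, 5), (4, 4), (5, 5), (6, 2), (10, 1)]
Compute weighted completion times:
  Job (p=4,w=5): C=4, w*C=5*4=20
  Job (p=4,w=4): C=8, w*C=4*8=32
  Job (p=5,w=5): C=13, w*C=5*13=65
  Job (p=6,w=2): C=19, w*C=2*19=38
  Job (p=10,w=1): C=29, w*C=1*29=29
Total weighted completion time = 184

184


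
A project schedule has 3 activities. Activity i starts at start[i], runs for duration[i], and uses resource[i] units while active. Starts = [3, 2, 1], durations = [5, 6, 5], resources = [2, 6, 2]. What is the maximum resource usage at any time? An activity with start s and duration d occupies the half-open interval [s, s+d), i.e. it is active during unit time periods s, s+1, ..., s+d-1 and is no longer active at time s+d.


Each activity i is active on [start_i, start_i + duration_i).
Compute total resource usage per time slot:
  t=0: active resources = [], total = 0
  t=1: active resources = [2], total = 2
  t=2: active resources = [6, 2], total = 8
  t=3: active resources = [2, 6, 2], total = 10
  t=4: active resources = [2, 6, 2], total = 10
  t=5: active resources = [2, 6, 2], total = 10
  t=6: active resources = [2, 6], total = 8
  t=7: active resources = [2, 6], total = 8
Peak resource demand = 10

10


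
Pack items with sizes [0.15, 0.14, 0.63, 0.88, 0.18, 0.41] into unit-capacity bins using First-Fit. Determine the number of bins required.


Place items sequentially using First-Fit:
  Item 0.15 -> new Bin 1
  Item 0.14 -> Bin 1 (now 0.29)
  Item 0.63 -> Bin 1 (now 0.92)
  Item 0.88 -> new Bin 2
  Item 0.18 -> new Bin 3
  Item 0.41 -> Bin 3 (now 0.59)
Total bins used = 3

3


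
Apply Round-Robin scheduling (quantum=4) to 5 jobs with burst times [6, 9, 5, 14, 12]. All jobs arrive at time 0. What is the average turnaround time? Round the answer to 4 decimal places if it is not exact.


Time quantum = 4
Execution trace:
  J1 runs 4 units, time = 4
  J2 runs 4 units, time = 8
  J3 runs 4 units, time = 12
  J4 runs 4 units, time = 16
  J5 runs 4 units, time = 20
  J1 runs 2 units, time = 22
  J2 runs 4 units, time = 26
  J3 runs 1 units, time = 27
  J4 runs 4 units, time = 31
  J5 runs 4 units, time = 35
  J2 runs 1 units, time = 36
  J4 runs 4 units, time = 40
  J5 runs 4 units, time = 44
  J4 runs 2 units, time = 46
Finish times: [22, 36, 27, 46, 44]
Average turnaround = 175/5 = 35.0

35.0


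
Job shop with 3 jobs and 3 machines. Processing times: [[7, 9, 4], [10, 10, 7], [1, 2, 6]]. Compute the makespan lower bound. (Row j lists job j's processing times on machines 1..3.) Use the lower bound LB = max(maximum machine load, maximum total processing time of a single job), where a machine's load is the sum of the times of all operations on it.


Machine loads:
  Machine 1: 7 + 10 + 1 = 18
  Machine 2: 9 + 10 + 2 = 21
  Machine 3: 4 + 7 + 6 = 17
Max machine load = 21
Job totals:
  Job 1: 20
  Job 2: 27
  Job 3: 9
Max job total = 27
Lower bound = max(21, 27) = 27

27


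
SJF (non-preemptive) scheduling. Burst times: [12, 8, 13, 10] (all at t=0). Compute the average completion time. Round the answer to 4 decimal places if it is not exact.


SJF order (ascending): [8, 10, 12, 13]
Completion times:
  Job 1: burst=8, C=8
  Job 2: burst=10, C=18
  Job 3: burst=12, C=30
  Job 4: burst=13, C=43
Average completion = 99/4 = 24.75

24.75


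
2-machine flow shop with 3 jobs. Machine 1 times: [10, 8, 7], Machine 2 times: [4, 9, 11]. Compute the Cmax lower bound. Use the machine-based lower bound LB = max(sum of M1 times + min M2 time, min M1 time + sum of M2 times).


LB1 = sum(M1 times) + min(M2 times) = 25 + 4 = 29
LB2 = min(M1 times) + sum(M2 times) = 7 + 24 = 31
Lower bound = max(LB1, LB2) = max(29, 31) = 31

31


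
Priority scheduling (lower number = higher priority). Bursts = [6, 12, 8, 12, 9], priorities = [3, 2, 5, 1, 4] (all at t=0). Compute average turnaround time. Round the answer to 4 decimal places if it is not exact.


Sort by priority (ascending = highest first):
Order: [(1, 12), (2, 12), (3, 6), (4, 9), (5, 8)]
Completion times:
  Priority 1, burst=12, C=12
  Priority 2, burst=12, C=24
  Priority 3, burst=6, C=30
  Priority 4, burst=9, C=39
  Priority 5, burst=8, C=47
Average turnaround = 152/5 = 30.4

30.4


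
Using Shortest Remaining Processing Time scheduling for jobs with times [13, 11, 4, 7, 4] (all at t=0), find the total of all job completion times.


Since all jobs arrive at t=0, SRPT equals SPT ordering.
SPT order: [4, 4, 7, 11, 13]
Completion times:
  Job 1: p=4, C=4
  Job 2: p=4, C=8
  Job 3: p=7, C=15
  Job 4: p=11, C=26
  Job 5: p=13, C=39
Total completion time = 4 + 8 + 15 + 26 + 39 = 92

92


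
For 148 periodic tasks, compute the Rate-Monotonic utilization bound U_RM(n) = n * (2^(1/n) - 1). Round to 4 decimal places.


Compute 2^(1/148) = 1.0046944113
Subtract 1: 1.0046944113 - 1 = 0.0046944113
Multiply by n: 148 * 0.0046944113 = 0.6947728724
Round to 4 dp: 0.6948

0.6948


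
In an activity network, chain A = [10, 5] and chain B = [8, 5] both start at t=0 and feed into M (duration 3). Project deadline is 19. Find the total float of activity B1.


Forward pass: ES(B1) = sum of predecessors on chain B = 0
EF = ES + duration = 0 + 8 = 8
Backward pass: LF(M) = deadline = 19; LS(M) = 19 - 3 = 16
LF(B1) = LS(M) - sum(successors on chain B) = 16 - 5 = 11
LS = LF - duration = 11 - 8 = 3
Total float = LS - ES = 3 - 0 = 3

3


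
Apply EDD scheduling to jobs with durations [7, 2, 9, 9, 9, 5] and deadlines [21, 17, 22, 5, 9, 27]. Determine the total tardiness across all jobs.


Sort by due date (EDD order): [(9, 5), (9, 9), (2, 17), (7, 21), (9, 22), (5, 27)]
Compute completion times and tardiness:
  Job 1: p=9, d=5, C=9, tardiness=max(0,9-5)=4
  Job 2: p=9, d=9, C=18, tardiness=max(0,18-9)=9
  Job 3: p=2, d=17, C=20, tardiness=max(0,20-17)=3
  Job 4: p=7, d=21, C=27, tardiness=max(0,27-21)=6
  Job 5: p=9, d=22, C=36, tardiness=max(0,36-22)=14
  Job 6: p=5, d=27, C=41, tardiness=max(0,41-27)=14
Total tardiness = 50

50


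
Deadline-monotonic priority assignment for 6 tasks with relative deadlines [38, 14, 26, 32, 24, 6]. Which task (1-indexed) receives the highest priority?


Sort tasks by relative deadline (ascending):
  Task 6: deadline = 6
  Task 2: deadline = 14
  Task 5: deadline = 24
  Task 3: deadline = 26
  Task 4: deadline = 32
  Task 1: deadline = 38
Priority order (highest first): [6, 2, 5, 3, 4, 1]
Highest priority task = 6

6


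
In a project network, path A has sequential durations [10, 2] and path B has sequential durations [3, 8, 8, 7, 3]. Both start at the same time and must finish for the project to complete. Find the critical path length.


Path A total = 10 + 2 = 12
Path B total = 3 + 8 + 8 + 7 + 3 = 29
Critical path = longest path = max(12, 29) = 29

29


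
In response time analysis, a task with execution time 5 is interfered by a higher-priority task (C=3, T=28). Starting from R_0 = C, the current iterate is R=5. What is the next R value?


R_next = C + ceil(R_prev / T_hp) * C_hp
ceil(5 / 28) = ceil(0.1786) = 1
Interference = 1 * 3 = 3
R_next = 5 + 3 = 8

8


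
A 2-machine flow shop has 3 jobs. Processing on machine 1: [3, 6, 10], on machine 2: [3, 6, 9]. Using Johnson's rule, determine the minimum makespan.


Apply Johnson's rule:
  Group 1 (a <= b): [(1, 3, 3), (2, 6, 6)]
  Group 2 (a > b): [(3, 10, 9)]
Optimal job order: [1, 2, 3]
Schedule:
  Job 1: M1 done at 3, M2 done at 6
  Job 2: M1 done at 9, M2 done at 15
  Job 3: M1 done at 19, M2 done at 28
Makespan = 28

28


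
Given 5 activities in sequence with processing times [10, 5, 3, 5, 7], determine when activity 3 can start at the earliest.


Activity 3 starts after activities 1 through 2 complete.
Predecessor durations: [10, 5]
ES = 10 + 5 = 15

15


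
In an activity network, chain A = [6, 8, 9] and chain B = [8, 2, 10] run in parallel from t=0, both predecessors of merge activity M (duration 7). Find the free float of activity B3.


ES(B3) = sum of predecessors on chain B = 10
EF(B3) = ES + duration = 10 + 10 = 20
Successor of B3 is M. ES(M) = max(sum(A), sum(B)) = max(23, 20) = 23
Free float = ES(successor) - EF(current) = 23 - 20 = 3

3


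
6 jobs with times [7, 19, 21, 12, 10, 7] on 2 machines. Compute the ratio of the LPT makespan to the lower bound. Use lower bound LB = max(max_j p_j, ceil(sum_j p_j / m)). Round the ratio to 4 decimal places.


LPT order: [21, 19, 12, 10, 7, 7]
Machine loads after assignment: [38, 38]
LPT makespan = 38
Lower bound = max(max_job, ceil(total/2)) = max(21, 38) = 38
Ratio = 38 / 38 = 1.0

1.0


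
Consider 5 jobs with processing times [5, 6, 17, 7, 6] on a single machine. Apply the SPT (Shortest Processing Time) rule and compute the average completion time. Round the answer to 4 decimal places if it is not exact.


Sort jobs by processing time (SPT order): [5, 6, 6, 7, 17]
Compute completion times sequentially:
  Job 1: processing = 5, completes at 5
  Job 2: processing = 6, completes at 11
  Job 3: processing = 6, completes at 17
  Job 4: processing = 7, completes at 24
  Job 5: processing = 17, completes at 41
Sum of completion times = 98
Average completion time = 98/5 = 19.6

19.6


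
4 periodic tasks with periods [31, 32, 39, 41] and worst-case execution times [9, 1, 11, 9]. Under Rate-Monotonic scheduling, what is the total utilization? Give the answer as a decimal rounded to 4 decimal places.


Compute individual utilizations (exact fractions):
  Task 1: C/T = 9/31 (approx. 0.2903)
  Task 2: C/T = 1/32 (approx. 0.0313)
  Task 3: C/T = 11/39 (approx. 0.2821)
  Task 4: C/T = 9/41 (approx. 0.2195)
Total utilization U = 9/31 + 1/32 + 11/39 + 9/41 = 1305665/1586208
Rounded to 4 decimal places: U = 0.8231
RM (Liu & Layland) bound for 4 tasks = 0.756828; compare with U = 1305665/1586208 (approx. 0.823136)
bound < U <= 1, so the RM sufficient condition is not met (inconclusive; an exact test such as response-time analysis is needed).

0.8231


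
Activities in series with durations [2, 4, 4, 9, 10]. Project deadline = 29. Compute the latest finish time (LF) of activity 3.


LF(activity 3) = deadline - sum of successor durations
Successors: activities 4 through 5 with durations [9, 10]
Sum of successor durations = 19
LF = 29 - 19 = 10

10


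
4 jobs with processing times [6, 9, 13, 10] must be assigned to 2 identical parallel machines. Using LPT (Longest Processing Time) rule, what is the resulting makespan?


Sort jobs in decreasing order (LPT): [13, 10, 9, 6]
Assign each job to the least loaded machine:
  Machine 1: jobs [13, 6], load = 19
  Machine 2: jobs [10, 9], load = 19
Makespan = max load = 19

19


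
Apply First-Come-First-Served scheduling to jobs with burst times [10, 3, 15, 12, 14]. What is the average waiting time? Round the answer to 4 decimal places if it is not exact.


FCFS order (as given): [10, 3, 15, 12, 14]
Waiting times:
  Job 1: wait = 0
  Job 2: wait = 10
  Job 3: wait = 13
  Job 4: wait = 28
  Job 5: wait = 40
Sum of waiting times = 91
Average waiting time = 91/5 = 18.2

18.2


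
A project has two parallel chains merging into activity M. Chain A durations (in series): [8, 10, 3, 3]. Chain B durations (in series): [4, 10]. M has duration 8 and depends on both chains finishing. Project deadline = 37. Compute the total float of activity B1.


Forward pass: ES(B1) = sum of predecessors on chain B = 0
EF = ES + duration = 0 + 4 = 4
Backward pass: LF(M) = deadline = 37; LS(M) = 37 - 8 = 29
LF(B1) = LS(M) - sum(successors on chain B) = 29 - 10 = 19
LS = LF - duration = 19 - 4 = 15
Total float = LS - ES = 15 - 0 = 15

15


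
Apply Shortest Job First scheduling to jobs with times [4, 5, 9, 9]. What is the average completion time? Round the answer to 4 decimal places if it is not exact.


SJF order (ascending): [4, 5, 9, 9]
Completion times:
  Job 1: burst=4, C=4
  Job 2: burst=5, C=9
  Job 3: burst=9, C=18
  Job 4: burst=9, C=27
Average completion = 58/4 = 14.5

14.5


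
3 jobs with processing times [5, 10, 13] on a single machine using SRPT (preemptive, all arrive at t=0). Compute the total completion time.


Since all jobs arrive at t=0, SRPT equals SPT ordering.
SPT order: [5, 10, 13]
Completion times:
  Job 1: p=5, C=5
  Job 2: p=10, C=15
  Job 3: p=13, C=28
Total completion time = 5 + 15 + 28 = 48

48


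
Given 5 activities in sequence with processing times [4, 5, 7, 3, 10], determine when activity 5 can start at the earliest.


Activity 5 starts after activities 1 through 4 complete.
Predecessor durations: [4, 5, 7, 3]
ES = 4 + 5 + 7 + 3 = 19

19


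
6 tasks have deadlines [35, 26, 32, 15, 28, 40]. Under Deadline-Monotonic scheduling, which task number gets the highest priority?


Sort tasks by relative deadline (ascending):
  Task 4: deadline = 15
  Task 2: deadline = 26
  Task 5: deadline = 28
  Task 3: deadline = 32
  Task 1: deadline = 35
  Task 6: deadline = 40
Priority order (highest first): [4, 2, 5, 3, 1, 6]
Highest priority task = 4

4


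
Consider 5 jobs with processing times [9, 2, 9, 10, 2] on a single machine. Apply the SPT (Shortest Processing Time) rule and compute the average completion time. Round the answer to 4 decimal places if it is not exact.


Sort jobs by processing time (SPT order): [2, 2, 9, 9, 10]
Compute completion times sequentially:
  Job 1: processing = 2, completes at 2
  Job 2: processing = 2, completes at 4
  Job 3: processing = 9, completes at 13
  Job 4: processing = 9, completes at 22
  Job 5: processing = 10, completes at 32
Sum of completion times = 73
Average completion time = 73/5 = 14.6

14.6


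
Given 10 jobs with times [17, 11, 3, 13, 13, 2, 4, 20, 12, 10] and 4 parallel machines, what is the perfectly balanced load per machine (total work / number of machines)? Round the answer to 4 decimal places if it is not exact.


Total processing time = 17 + 11 + 3 + 13 + 13 + 2 + 4 + 20 + 12 + 10 = 105
Number of machines = 4
Ideal balanced load = 105 / 4 = 26.25

26.25


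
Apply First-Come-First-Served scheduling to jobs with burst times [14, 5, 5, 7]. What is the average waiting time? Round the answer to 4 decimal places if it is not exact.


FCFS order (as given): [14, 5, 5, 7]
Waiting times:
  Job 1: wait = 0
  Job 2: wait = 14
  Job 3: wait = 19
  Job 4: wait = 24
Sum of waiting times = 57
Average waiting time = 57/4 = 14.25

14.25


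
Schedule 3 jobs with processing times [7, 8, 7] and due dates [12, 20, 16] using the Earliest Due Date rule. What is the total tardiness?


Sort by due date (EDD order): [(7, 12), (7, 16), (8, 20)]
Compute completion times and tardiness:
  Job 1: p=7, d=12, C=7, tardiness=max(0,7-12)=0
  Job 2: p=7, d=16, C=14, tardiness=max(0,14-16)=0
  Job 3: p=8, d=20, C=22, tardiness=max(0,22-20)=2
Total tardiness = 2

2


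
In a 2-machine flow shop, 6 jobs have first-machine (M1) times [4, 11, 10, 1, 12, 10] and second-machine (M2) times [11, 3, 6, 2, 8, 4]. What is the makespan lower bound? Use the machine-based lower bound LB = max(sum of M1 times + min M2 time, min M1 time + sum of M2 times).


LB1 = sum(M1 times) + min(M2 times) = 48 + 2 = 50
LB2 = min(M1 times) + sum(M2 times) = 1 + 34 = 35
Lower bound = max(LB1, LB2) = max(50, 35) = 50

50


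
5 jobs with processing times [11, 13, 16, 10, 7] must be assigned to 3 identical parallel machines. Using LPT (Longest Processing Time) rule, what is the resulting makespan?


Sort jobs in decreasing order (LPT): [16, 13, 11, 10, 7]
Assign each job to the least loaded machine:
  Machine 1: jobs [16], load = 16
  Machine 2: jobs [13, 7], load = 20
  Machine 3: jobs [11, 10], load = 21
Makespan = max load = 21

21


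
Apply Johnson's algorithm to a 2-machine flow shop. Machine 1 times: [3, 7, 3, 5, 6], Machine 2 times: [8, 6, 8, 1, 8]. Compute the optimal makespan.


Apply Johnson's rule:
  Group 1 (a <= b): [(1, 3, 8), (3, 3, 8), (5, 6, 8)]
  Group 2 (a > b): [(2, 7, 6), (4, 5, 1)]
Optimal job order: [1, 3, 5, 2, 4]
Schedule:
  Job 1: M1 done at 3, M2 done at 11
  Job 3: M1 done at 6, M2 done at 19
  Job 5: M1 done at 12, M2 done at 27
  Job 2: M1 done at 19, M2 done at 33
  Job 4: M1 done at 24, M2 done at 34
Makespan = 34

34


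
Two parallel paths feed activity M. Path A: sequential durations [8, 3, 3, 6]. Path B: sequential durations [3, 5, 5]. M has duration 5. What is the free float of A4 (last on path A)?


ES(A4) = sum of predecessors on chain A = 14
EF(A4) = ES + duration = 14 + 6 = 20
Successor of A4 is M. ES(M) = max(sum(A), sum(B)) = max(20, 13) = 20
Free float = ES(successor) - EF(current) = 20 - 20 = 0

0


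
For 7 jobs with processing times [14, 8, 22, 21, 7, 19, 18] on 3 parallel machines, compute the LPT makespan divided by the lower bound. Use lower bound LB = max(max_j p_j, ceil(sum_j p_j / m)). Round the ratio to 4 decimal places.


LPT order: [22, 21, 19, 18, 14, 8, 7]
Machine loads after assignment: [37, 35, 37]
LPT makespan = 37
Lower bound = max(max_job, ceil(total/3)) = max(22, 37) = 37
Ratio = 37 / 37 = 1.0

1.0


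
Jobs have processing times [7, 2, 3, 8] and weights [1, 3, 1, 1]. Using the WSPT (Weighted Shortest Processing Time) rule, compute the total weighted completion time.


Compute p/w ratios and sort ascending (WSPT): [(2, 3), (3, 1), (7, 1), (8, 1)]
Compute weighted completion times:
  Job (p=2,w=3): C=2, w*C=3*2=6
  Job (p=3,w=1): C=5, w*C=1*5=5
  Job (p=7,w=1): C=12, w*C=1*12=12
  Job (p=8,w=1): C=20, w*C=1*20=20
Total weighted completion time = 43

43


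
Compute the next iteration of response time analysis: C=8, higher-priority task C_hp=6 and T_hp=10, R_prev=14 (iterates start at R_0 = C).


R_next = C + ceil(R_prev / T_hp) * C_hp
ceil(14 / 10) = ceil(1.4) = 2
Interference = 2 * 6 = 12
R_next = 8 + 12 = 20

20


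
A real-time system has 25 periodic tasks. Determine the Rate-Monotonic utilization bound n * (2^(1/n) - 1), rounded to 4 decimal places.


Compute 2^(1/25) = 1.0281138267
Subtract 1: 1.0281138267 - 1 = 0.0281138267
Multiply by n: 25 * 0.0281138267 = 0.7028456675
Round to 4 dp: 0.7028

0.7028


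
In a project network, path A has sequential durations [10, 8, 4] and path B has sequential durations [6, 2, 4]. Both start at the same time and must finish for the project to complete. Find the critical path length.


Path A total = 10 + 8 + 4 = 22
Path B total = 6 + 2 + 4 = 12
Critical path = longest path = max(22, 12) = 22

22


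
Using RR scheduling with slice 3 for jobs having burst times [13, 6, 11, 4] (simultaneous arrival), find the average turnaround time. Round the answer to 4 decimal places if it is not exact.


Time quantum = 3
Execution trace:
  J1 runs 3 units, time = 3
  J2 runs 3 units, time = 6
  J3 runs 3 units, time = 9
  J4 runs 3 units, time = 12
  J1 runs 3 units, time = 15
  J2 runs 3 units, time = 18
  J3 runs 3 units, time = 21
  J4 runs 1 units, time = 22
  J1 runs 3 units, time = 25
  J3 runs 3 units, time = 28
  J1 runs 3 units, time = 31
  J3 runs 2 units, time = 33
  J1 runs 1 units, time = 34
Finish times: [34, 18, 33, 22]
Average turnaround = 107/4 = 26.75

26.75


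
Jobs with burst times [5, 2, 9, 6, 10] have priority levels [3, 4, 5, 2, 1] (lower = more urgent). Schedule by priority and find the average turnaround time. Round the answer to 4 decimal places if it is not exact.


Sort by priority (ascending = highest first):
Order: [(1, 10), (2, 6), (3, 5), (4, 2), (5, 9)]
Completion times:
  Priority 1, burst=10, C=10
  Priority 2, burst=6, C=16
  Priority 3, burst=5, C=21
  Priority 4, burst=2, C=23
  Priority 5, burst=9, C=32
Average turnaround = 102/5 = 20.4

20.4


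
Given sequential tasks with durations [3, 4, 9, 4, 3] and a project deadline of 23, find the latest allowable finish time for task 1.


LF(activity 1) = deadline - sum of successor durations
Successors: activities 2 through 5 with durations [4, 9, 4, 3]
Sum of successor durations = 20
LF = 23 - 20 = 3

3


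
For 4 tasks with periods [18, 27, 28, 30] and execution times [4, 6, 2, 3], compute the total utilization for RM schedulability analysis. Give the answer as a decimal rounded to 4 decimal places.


Compute individual utilizations (exact fractions):
  Task 1: C/T = 4/18 = 2/9 (approx. 0.2222)
  Task 2: C/T = 6/27 = 2/9 (approx. 0.2222)
  Task 3: C/T = 2/28 = 1/14 (approx. 0.0714)
  Task 4: C/T = 3/30 = 1/10 (approx. 0.1)
Total utilization U = 2/9 + 2/9 + 1/14 + 1/10 = 194/315
Rounded to 4 decimal places: U = 0.6159
RM (Liu & Layland) bound for 4 tasks = 0.756828; compare with U = 194/315 (approx. 0.615873)
U <= bound, so schedulable by RM sufficient condition.

0.6159


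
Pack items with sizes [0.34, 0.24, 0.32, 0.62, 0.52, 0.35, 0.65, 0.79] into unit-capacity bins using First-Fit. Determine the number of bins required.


Place items sequentially using First-Fit:
  Item 0.34 -> new Bin 1
  Item 0.24 -> Bin 1 (now 0.58)
  Item 0.32 -> Bin 1 (now 0.9)
  Item 0.62 -> new Bin 2
  Item 0.52 -> new Bin 3
  Item 0.35 -> Bin 2 (now 0.97)
  Item 0.65 -> new Bin 4
  Item 0.79 -> new Bin 5
Total bins used = 5

5


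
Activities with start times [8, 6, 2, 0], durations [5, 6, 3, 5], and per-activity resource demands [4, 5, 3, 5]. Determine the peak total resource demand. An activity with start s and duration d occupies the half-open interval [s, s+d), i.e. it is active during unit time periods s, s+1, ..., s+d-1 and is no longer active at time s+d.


Each activity i is active on [start_i, start_i + duration_i).
Compute total resource usage per time slot:
  t=0: active resources = [5], total = 5
  t=1: active resources = [5], total = 5
  t=2: active resources = [3, 5], total = 8
  t=3: active resources = [3, 5], total = 8
  t=4: active resources = [3, 5], total = 8
  t=5: active resources = [], total = 0
  t=6: active resources = [5], total = 5
  t=7: active resources = [5], total = 5
  t=8: active resources = [4, 5], total = 9
  t=9: active resources = [4, 5], total = 9
  t=10: active resources = [4, 5], total = 9
  t=11: active resources = [4, 5], total = 9
  t=12: active resources = [4], total = 4
Peak resource demand = 9

9


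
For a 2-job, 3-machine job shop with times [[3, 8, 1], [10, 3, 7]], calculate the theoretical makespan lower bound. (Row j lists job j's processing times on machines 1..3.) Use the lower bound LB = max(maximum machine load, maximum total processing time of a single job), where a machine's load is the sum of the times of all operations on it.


Machine loads:
  Machine 1: 3 + 10 = 13
  Machine 2: 8 + 3 = 11
  Machine 3: 1 + 7 = 8
Max machine load = 13
Job totals:
  Job 1: 12
  Job 2: 20
Max job total = 20
Lower bound = max(13, 20) = 20

20


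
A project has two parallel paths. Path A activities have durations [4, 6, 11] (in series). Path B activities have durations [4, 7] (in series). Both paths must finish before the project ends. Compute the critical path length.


Path A total = 4 + 6 + 11 = 21
Path B total = 4 + 7 = 11
Critical path = longest path = max(21, 11) = 21

21


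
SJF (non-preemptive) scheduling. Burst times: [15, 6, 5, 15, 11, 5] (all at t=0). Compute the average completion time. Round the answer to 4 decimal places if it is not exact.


SJF order (ascending): [5, 5, 6, 11, 15, 15]
Completion times:
  Job 1: burst=5, C=5
  Job 2: burst=5, C=10
  Job 3: burst=6, C=16
  Job 4: burst=11, C=27
  Job 5: burst=15, C=42
  Job 6: burst=15, C=57
Average completion = 157/6 = 26.1667

26.1667


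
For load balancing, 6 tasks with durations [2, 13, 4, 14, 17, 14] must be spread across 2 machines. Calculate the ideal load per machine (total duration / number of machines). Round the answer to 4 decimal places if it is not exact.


Total processing time = 2 + 13 + 4 + 14 + 17 + 14 = 64
Number of machines = 2
Ideal balanced load = 64 / 2 = 32.0

32.0


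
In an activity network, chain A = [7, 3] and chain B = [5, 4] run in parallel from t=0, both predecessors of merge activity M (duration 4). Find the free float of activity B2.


ES(B2) = sum of predecessors on chain B = 5
EF(B2) = ES + duration = 5 + 4 = 9
Successor of B2 is M. ES(M) = max(sum(A), sum(B)) = max(10, 9) = 10
Free float = ES(successor) - EF(current) = 10 - 9 = 1

1


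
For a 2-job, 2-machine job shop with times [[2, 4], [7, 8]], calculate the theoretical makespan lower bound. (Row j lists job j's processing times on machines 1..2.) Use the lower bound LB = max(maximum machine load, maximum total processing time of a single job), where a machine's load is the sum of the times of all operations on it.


Machine loads:
  Machine 1: 2 + 7 = 9
  Machine 2: 4 + 8 = 12
Max machine load = 12
Job totals:
  Job 1: 6
  Job 2: 15
Max job total = 15
Lower bound = max(12, 15) = 15

15


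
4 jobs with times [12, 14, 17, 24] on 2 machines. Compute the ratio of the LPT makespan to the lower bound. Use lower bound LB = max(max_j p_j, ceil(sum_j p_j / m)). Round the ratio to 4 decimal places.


LPT order: [24, 17, 14, 12]
Machine loads after assignment: [36, 31]
LPT makespan = 36
Lower bound = max(max_job, ceil(total/2)) = max(24, 34) = 34
Ratio = 36 / 34 = 1.0588

1.0588


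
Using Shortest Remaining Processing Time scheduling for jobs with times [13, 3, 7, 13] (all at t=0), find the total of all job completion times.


Since all jobs arrive at t=0, SRPT equals SPT ordering.
SPT order: [3, 7, 13, 13]
Completion times:
  Job 1: p=3, C=3
  Job 2: p=7, C=10
  Job 3: p=13, C=23
  Job 4: p=13, C=36
Total completion time = 3 + 10 + 23 + 36 = 72

72


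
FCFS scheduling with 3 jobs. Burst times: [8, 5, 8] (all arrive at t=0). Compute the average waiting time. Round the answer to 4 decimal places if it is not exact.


FCFS order (as given): [8, 5, 8]
Waiting times:
  Job 1: wait = 0
  Job 2: wait = 8
  Job 3: wait = 13
Sum of waiting times = 21
Average waiting time = 21/3 = 7.0

7.0


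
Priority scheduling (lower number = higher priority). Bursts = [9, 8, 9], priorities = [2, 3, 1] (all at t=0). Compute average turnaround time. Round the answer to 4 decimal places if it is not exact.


Sort by priority (ascending = highest first):
Order: [(1, 9), (2, 9), (3, 8)]
Completion times:
  Priority 1, burst=9, C=9
  Priority 2, burst=9, C=18
  Priority 3, burst=8, C=26
Average turnaround = 53/3 = 17.6667

17.6667


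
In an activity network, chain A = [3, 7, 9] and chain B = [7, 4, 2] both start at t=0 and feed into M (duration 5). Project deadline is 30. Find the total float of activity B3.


Forward pass: ES(B3) = sum of predecessors on chain B = 11
EF = ES + duration = 11 + 2 = 13
Backward pass: LF(M) = deadline = 30; LS(M) = 30 - 5 = 25
LF(B3) = LS(M) - sum(successors on chain B) = 25 - 0 = 25
LS = LF - duration = 25 - 2 = 23
Total float = LS - ES = 23 - 11 = 12

12


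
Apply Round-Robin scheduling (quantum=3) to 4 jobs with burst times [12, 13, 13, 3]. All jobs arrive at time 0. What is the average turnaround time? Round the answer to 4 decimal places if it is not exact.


Time quantum = 3
Execution trace:
  J1 runs 3 units, time = 3
  J2 runs 3 units, time = 6
  J3 runs 3 units, time = 9
  J4 runs 3 units, time = 12
  J1 runs 3 units, time = 15
  J2 runs 3 units, time = 18
  J3 runs 3 units, time = 21
  J1 runs 3 units, time = 24
  J2 runs 3 units, time = 27
  J3 runs 3 units, time = 30
  J1 runs 3 units, time = 33
  J2 runs 3 units, time = 36
  J3 runs 3 units, time = 39
  J2 runs 1 units, time = 40
  J3 runs 1 units, time = 41
Finish times: [33, 40, 41, 12]
Average turnaround = 126/4 = 31.5

31.5


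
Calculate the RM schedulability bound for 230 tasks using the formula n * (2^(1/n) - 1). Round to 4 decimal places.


Compute 2^(1/230) = 1.0030182291
Subtract 1: 1.0030182291 - 1 = 0.0030182291
Multiply by n: 230 * 0.0030182291 = 0.6941926930
Round to 4 dp: 0.6942

0.6942


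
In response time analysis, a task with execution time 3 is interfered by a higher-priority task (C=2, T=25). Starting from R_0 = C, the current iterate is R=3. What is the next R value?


R_next = C + ceil(R_prev / T_hp) * C_hp
ceil(3 / 25) = ceil(0.12) = 1
Interference = 1 * 2 = 2
R_next = 3 + 2 = 5

5


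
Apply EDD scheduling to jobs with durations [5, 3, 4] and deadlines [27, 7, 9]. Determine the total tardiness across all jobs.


Sort by due date (EDD order): [(3, 7), (4, 9), (5, 27)]
Compute completion times and tardiness:
  Job 1: p=3, d=7, C=3, tardiness=max(0,3-7)=0
  Job 2: p=4, d=9, C=7, tardiness=max(0,7-9)=0
  Job 3: p=5, d=27, C=12, tardiness=max(0,12-27)=0
Total tardiness = 0

0


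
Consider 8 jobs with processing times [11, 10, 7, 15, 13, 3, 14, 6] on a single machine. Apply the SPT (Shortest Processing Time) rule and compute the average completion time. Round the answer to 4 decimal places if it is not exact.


Sort jobs by processing time (SPT order): [3, 6, 7, 10, 11, 13, 14, 15]
Compute completion times sequentially:
  Job 1: processing = 3, completes at 3
  Job 2: processing = 6, completes at 9
  Job 3: processing = 7, completes at 16
  Job 4: processing = 10, completes at 26
  Job 5: processing = 11, completes at 37
  Job 6: processing = 13, completes at 50
  Job 7: processing = 14, completes at 64
  Job 8: processing = 15, completes at 79
Sum of completion times = 284
Average completion time = 284/8 = 35.5

35.5


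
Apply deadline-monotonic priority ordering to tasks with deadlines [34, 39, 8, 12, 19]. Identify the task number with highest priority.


Sort tasks by relative deadline (ascending):
  Task 3: deadline = 8
  Task 4: deadline = 12
  Task 5: deadline = 19
  Task 1: deadline = 34
  Task 2: deadline = 39
Priority order (highest first): [3, 4, 5, 1, 2]
Highest priority task = 3

3


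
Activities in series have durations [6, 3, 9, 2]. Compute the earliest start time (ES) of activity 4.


Activity 4 starts after activities 1 through 3 complete.
Predecessor durations: [6, 3, 9]
ES = 6 + 3 + 9 = 18

18


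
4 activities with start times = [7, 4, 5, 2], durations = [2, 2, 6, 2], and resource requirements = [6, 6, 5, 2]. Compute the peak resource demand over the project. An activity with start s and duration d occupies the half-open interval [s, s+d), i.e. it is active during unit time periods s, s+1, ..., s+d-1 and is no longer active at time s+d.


Each activity i is active on [start_i, start_i + duration_i).
Compute total resource usage per time slot:
  t=0: active resources = [], total = 0
  t=1: active resources = [], total = 0
  t=2: active resources = [2], total = 2
  t=3: active resources = [2], total = 2
  t=4: active resources = [6], total = 6
  t=5: active resources = [6, 5], total = 11
  t=6: active resources = [5], total = 5
  t=7: active resources = [6, 5], total = 11
  t=8: active resources = [6, 5], total = 11
  t=9: active resources = [5], total = 5
  t=10: active resources = [5], total = 5
Peak resource demand = 11

11


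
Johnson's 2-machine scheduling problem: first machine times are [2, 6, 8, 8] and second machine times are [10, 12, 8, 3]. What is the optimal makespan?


Apply Johnson's rule:
  Group 1 (a <= b): [(1, 2, 10), (2, 6, 12), (3, 8, 8)]
  Group 2 (a > b): [(4, 8, 3)]
Optimal job order: [1, 2, 3, 4]
Schedule:
  Job 1: M1 done at 2, M2 done at 12
  Job 2: M1 done at 8, M2 done at 24
  Job 3: M1 done at 16, M2 done at 32
  Job 4: M1 done at 24, M2 done at 35
Makespan = 35

35


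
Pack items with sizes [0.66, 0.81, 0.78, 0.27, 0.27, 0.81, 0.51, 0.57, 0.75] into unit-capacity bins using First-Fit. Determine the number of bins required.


Place items sequentially using First-Fit:
  Item 0.66 -> new Bin 1
  Item 0.81 -> new Bin 2
  Item 0.78 -> new Bin 3
  Item 0.27 -> Bin 1 (now 0.93)
  Item 0.27 -> new Bin 4
  Item 0.81 -> new Bin 5
  Item 0.51 -> Bin 4 (now 0.78)
  Item 0.57 -> new Bin 6
  Item 0.75 -> new Bin 7
Total bins used = 7

7


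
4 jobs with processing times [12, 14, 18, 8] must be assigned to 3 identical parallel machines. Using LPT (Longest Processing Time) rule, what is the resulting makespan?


Sort jobs in decreasing order (LPT): [18, 14, 12, 8]
Assign each job to the least loaded machine:
  Machine 1: jobs [18], load = 18
  Machine 2: jobs [14], load = 14
  Machine 3: jobs [12, 8], load = 20
Makespan = max load = 20

20


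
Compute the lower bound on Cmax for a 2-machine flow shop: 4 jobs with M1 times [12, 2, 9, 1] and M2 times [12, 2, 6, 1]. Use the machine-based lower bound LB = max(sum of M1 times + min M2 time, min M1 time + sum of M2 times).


LB1 = sum(M1 times) + min(M2 times) = 24 + 1 = 25
LB2 = min(M1 times) + sum(M2 times) = 1 + 21 = 22
Lower bound = max(LB1, LB2) = max(25, 22) = 25

25


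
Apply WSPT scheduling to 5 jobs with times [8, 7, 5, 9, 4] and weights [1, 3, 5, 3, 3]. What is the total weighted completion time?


Compute p/w ratios and sort ascending (WSPT): [(5, 5), (4, 3), (7, 3), (9, 3), (8, 1)]
Compute weighted completion times:
  Job (p=5,w=5): C=5, w*C=5*5=25
  Job (p=4,w=3): C=9, w*C=3*9=27
  Job (p=7,w=3): C=16, w*C=3*16=48
  Job (p=9,w=3): C=25, w*C=3*25=75
  Job (p=8,w=1): C=33, w*C=1*33=33
Total weighted completion time = 208

208


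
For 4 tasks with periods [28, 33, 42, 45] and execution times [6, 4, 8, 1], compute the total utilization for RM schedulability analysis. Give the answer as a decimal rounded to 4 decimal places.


Compute individual utilizations (exact fractions):
  Task 1: C/T = 6/28 = 3/14 (approx. 0.2143)
  Task 2: C/T = 4/33 (approx. 0.1212)
  Task 3: C/T = 8/42 = 4/21 (approx. 0.1905)
  Task 4: C/T = 1/45 (approx. 0.0222)
Total utilization U = 3/14 + 4/33 + 4/21 + 1/45 = 3799/6930
Rounded to 4 decimal places: U = 0.5482
RM (Liu & Layland) bound for 4 tasks = 0.756828; compare with U = 3799/6930 (approx. 0.548196)
U <= bound, so schedulable by RM sufficient condition.

0.5482


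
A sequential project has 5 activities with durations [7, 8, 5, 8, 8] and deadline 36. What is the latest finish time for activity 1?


LF(activity 1) = deadline - sum of successor durations
Successors: activities 2 through 5 with durations [8, 5, 8, 8]
Sum of successor durations = 29
LF = 36 - 29 = 7

7


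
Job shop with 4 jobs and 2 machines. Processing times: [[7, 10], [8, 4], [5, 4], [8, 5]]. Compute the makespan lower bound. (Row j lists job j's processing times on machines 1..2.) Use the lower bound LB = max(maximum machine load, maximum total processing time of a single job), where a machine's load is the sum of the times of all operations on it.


Machine loads:
  Machine 1: 7 + 8 + 5 + 8 = 28
  Machine 2: 10 + 4 + 4 + 5 = 23
Max machine load = 28
Job totals:
  Job 1: 17
  Job 2: 12
  Job 3: 9
  Job 4: 13
Max job total = 17
Lower bound = max(28, 17) = 28

28


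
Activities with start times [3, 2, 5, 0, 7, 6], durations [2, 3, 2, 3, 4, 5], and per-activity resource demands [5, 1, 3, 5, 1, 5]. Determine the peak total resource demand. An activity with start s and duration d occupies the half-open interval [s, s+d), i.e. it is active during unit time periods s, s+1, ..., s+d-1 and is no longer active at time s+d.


Each activity i is active on [start_i, start_i + duration_i).
Compute total resource usage per time slot:
  t=0: active resources = [5], total = 5
  t=1: active resources = [5], total = 5
  t=2: active resources = [1, 5], total = 6
  t=3: active resources = [5, 1], total = 6
  t=4: active resources = [5, 1], total = 6
  t=5: active resources = [3], total = 3
  t=6: active resources = [3, 5], total = 8
  t=7: active resources = [1, 5], total = 6
  t=8: active resources = [1, 5], total = 6
  t=9: active resources = [1, 5], total = 6
  t=10: active resources = [1, 5], total = 6
Peak resource demand = 8

8


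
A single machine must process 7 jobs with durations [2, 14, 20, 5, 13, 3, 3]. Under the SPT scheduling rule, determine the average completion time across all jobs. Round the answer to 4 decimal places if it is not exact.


Sort jobs by processing time (SPT order): [2, 3, 3, 5, 13, 14, 20]
Compute completion times sequentially:
  Job 1: processing = 2, completes at 2
  Job 2: processing = 3, completes at 5
  Job 3: processing = 3, completes at 8
  Job 4: processing = 5, completes at 13
  Job 5: processing = 13, completes at 26
  Job 6: processing = 14, completes at 40
  Job 7: processing = 20, completes at 60
Sum of completion times = 154
Average completion time = 154/7 = 22.0

22.0
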